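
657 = 657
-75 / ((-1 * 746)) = 75 / 746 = 0.10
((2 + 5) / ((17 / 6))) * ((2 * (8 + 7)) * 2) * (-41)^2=4236120 / 17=249183.53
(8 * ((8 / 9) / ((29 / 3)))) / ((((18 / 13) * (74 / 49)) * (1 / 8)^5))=333971456 / 28971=11527.78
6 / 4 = 1.50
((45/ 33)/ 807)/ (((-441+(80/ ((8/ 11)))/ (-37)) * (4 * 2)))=-185/ 388859944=-0.00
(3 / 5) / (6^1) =1 / 10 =0.10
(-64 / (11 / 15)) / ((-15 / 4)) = 256 / 11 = 23.27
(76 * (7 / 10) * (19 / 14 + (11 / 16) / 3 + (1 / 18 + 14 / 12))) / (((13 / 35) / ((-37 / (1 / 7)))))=-97519457 / 936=-104187.45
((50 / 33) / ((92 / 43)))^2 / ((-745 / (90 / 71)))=-1155625 / 1354302422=-0.00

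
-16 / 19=-0.84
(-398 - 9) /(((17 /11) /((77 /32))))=-344729 /544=-633.69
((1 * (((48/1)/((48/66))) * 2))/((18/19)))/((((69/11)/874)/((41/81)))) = 7163684/729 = 9826.73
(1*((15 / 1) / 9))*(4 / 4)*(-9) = -15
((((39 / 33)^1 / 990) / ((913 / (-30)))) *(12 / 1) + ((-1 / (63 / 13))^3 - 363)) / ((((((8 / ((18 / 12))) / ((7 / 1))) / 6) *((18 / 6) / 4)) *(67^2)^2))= -0.00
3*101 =303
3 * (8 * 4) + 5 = 101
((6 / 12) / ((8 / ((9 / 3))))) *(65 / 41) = 195 / 656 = 0.30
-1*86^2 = -7396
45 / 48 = 15 / 16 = 0.94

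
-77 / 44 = -7 / 4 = -1.75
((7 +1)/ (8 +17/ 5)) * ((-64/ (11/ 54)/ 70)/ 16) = -288/ 1463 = -0.20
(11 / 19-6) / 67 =-103 / 1273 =-0.08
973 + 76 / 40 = 9749 / 10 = 974.90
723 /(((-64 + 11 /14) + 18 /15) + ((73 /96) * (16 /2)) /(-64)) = -19434240 /1669499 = -11.64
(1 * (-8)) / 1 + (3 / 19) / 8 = -1213 / 152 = -7.98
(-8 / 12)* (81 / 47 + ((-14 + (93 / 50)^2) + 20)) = -438001 / 58750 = -7.46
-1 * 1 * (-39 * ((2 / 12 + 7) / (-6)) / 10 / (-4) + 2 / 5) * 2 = 367 / 240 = 1.53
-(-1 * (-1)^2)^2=-1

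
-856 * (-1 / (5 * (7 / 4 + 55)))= 3424 / 1135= 3.02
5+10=15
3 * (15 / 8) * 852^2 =4083210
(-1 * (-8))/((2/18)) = 72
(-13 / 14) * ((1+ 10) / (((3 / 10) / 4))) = -2860 / 21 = -136.19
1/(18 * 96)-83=-143423/1728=-83.00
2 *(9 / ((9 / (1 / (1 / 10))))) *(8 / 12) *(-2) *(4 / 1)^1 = -320 / 3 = -106.67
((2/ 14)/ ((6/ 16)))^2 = 64/ 441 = 0.15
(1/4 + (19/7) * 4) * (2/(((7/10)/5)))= 7775/49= 158.67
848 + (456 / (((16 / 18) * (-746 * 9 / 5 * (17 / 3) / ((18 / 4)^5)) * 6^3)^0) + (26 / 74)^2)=1785345 / 1369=1304.12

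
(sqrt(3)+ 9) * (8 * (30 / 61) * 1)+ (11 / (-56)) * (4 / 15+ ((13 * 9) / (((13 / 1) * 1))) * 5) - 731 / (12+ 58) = 240 * sqrt(3) / 61+ 823699 / 51240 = 22.89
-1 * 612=-612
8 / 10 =4 / 5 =0.80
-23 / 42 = -0.55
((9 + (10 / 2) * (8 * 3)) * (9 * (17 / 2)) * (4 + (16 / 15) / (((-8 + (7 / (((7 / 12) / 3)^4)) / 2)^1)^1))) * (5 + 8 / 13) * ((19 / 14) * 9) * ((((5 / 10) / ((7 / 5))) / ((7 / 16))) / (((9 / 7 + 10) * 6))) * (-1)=-9046308251466 / 277128761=-32642.98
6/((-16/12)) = -9/2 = -4.50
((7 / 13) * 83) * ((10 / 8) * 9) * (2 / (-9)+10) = 63910 / 13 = 4916.15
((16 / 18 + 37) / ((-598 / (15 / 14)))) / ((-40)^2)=-341 / 8037120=-0.00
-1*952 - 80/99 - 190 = -113138/99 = -1142.81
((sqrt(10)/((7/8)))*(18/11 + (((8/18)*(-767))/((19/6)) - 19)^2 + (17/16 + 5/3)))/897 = 1310650493*sqrt(10)/64115766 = 64.64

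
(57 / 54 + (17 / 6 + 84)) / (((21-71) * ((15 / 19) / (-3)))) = 6.68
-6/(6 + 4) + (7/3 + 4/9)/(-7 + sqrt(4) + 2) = -206/135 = -1.53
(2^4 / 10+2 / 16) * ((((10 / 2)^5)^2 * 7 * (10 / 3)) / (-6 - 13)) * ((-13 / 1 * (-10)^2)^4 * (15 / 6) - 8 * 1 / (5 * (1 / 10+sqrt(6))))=-1681148851928717226562500 / 11381+62890625000 * sqrt(6) / 11381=-147715389854016622144.07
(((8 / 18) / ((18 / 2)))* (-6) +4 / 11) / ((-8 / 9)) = -0.08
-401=-401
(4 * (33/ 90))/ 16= 11/ 120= 0.09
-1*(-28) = 28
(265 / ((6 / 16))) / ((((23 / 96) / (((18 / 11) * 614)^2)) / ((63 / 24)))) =21751885048320 / 2783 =7815984566.41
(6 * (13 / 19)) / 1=78 / 19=4.11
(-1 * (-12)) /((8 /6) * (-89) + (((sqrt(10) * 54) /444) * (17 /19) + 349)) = 24587886168 /471949761653 - 11616372 * sqrt(10) /471949761653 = 0.05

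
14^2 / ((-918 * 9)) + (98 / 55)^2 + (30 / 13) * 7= 3136127512 / 162451575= 19.30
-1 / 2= -0.50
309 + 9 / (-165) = 16992 / 55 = 308.95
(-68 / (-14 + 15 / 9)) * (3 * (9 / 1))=148.86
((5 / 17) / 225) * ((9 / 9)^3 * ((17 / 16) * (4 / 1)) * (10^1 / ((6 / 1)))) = 1 / 108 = 0.01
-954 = -954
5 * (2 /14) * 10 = 50 /7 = 7.14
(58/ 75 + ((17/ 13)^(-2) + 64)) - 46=419587/ 21675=19.36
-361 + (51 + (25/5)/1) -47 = -352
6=6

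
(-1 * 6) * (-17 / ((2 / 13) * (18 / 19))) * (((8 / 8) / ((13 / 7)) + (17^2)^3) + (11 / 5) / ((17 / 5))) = 33784552403 / 2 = 16892276201.50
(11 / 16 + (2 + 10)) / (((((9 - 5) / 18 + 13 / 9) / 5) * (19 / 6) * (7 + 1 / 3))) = 5481 / 3344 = 1.64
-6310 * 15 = -94650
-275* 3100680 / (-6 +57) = -284229000 / 17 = -16719352.94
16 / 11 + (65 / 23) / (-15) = 1.27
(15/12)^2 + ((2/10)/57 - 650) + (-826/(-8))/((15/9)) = -2674367/4560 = -586.48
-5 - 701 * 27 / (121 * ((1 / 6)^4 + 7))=-30018557 / 1097833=-27.34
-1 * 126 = -126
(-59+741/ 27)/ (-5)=6.31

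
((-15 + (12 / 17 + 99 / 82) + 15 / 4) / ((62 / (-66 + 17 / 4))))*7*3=135022797 / 691424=195.28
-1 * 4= -4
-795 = -795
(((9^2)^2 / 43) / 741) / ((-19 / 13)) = -2187 / 15523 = -0.14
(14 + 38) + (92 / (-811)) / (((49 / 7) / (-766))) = 365676 / 5677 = 64.41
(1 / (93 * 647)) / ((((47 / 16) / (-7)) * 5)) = -112 / 14140185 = -0.00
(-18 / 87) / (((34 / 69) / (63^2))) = -821583 / 493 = -1666.50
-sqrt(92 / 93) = -2 * sqrt(2139) / 93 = -0.99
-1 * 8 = -8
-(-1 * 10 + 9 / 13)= 121 / 13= 9.31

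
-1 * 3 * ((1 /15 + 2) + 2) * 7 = -427 /5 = -85.40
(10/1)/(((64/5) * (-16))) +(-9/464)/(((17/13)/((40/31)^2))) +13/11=2957251113/2668289536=1.11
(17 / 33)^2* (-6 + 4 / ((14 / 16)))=-2890 / 7623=-0.38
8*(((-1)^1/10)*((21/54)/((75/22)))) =-308/3375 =-0.09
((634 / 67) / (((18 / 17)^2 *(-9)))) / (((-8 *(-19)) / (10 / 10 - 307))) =1557421 / 824904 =1.89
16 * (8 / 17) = 128 / 17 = 7.53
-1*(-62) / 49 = 62 / 49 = 1.27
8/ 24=1/ 3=0.33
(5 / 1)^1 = 5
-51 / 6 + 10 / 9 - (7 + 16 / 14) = -1957 / 126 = -15.53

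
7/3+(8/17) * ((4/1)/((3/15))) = 11.75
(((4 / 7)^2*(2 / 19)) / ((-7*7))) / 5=-32 / 228095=-0.00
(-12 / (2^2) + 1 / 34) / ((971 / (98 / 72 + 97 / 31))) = -506111 / 36843624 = -0.01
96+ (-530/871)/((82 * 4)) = 13712759/142844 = 96.00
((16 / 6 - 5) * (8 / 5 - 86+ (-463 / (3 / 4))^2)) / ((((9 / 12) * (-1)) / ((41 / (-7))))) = -2811898408 / 405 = -6942959.03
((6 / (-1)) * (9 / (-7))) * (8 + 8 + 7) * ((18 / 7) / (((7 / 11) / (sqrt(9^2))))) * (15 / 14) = 16599330 / 2401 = 6913.51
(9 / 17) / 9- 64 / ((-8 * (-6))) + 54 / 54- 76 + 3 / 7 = -27077 / 357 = -75.85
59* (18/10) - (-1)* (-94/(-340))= 18101/170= 106.48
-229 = -229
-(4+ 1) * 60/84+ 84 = 563/7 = 80.43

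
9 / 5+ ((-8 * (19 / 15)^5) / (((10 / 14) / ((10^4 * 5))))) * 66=-48808862759 / 405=-120515710.52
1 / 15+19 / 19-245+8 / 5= -242.33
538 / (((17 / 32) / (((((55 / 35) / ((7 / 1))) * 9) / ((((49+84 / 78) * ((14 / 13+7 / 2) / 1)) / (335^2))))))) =21550259702400 / 21510559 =1001845.64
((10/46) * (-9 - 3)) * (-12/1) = 720/23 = 31.30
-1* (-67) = 67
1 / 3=0.33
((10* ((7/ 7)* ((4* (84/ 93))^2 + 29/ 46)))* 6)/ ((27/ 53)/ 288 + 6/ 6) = 30776955840/ 37552997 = 819.56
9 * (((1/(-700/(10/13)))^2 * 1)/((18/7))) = 1/236600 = 0.00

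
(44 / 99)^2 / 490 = 8 / 19845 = 0.00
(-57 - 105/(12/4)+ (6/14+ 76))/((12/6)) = -109/14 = -7.79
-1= -1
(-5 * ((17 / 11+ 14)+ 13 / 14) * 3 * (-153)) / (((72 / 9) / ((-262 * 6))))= -7429250.31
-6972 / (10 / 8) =-27888 / 5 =-5577.60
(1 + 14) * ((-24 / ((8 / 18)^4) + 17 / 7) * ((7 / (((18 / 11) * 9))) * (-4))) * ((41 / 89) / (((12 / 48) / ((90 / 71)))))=1547347175 / 37914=40812.03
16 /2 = 8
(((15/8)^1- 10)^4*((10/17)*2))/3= 89253125/52224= 1709.04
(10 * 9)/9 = 10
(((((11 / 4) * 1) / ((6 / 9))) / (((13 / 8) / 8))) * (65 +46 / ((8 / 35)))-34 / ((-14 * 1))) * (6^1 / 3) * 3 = 2953506 / 91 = 32456.11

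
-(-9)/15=3/5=0.60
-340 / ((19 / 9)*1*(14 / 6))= -9180 / 133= -69.02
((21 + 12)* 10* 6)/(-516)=-165/43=-3.84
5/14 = 0.36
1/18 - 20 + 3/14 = -1243/63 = -19.73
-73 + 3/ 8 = -581/ 8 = -72.62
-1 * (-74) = 74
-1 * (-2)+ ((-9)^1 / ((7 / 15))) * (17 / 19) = -2029 / 133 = -15.26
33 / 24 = 11 / 8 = 1.38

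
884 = 884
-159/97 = -1.64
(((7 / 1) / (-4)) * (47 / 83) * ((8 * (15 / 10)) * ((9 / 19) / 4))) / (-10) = 8883 / 63080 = 0.14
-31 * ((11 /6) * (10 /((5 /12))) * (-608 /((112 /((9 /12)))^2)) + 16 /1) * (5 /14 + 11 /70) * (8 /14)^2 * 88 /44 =-12949506 /84035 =-154.10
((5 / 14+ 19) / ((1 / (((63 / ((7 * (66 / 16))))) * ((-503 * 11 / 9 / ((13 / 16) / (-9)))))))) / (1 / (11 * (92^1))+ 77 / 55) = 44143601920 / 215033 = 205287.57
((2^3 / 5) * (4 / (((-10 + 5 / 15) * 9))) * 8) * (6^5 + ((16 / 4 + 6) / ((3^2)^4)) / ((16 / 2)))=-13060694336 / 2854035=-4576.22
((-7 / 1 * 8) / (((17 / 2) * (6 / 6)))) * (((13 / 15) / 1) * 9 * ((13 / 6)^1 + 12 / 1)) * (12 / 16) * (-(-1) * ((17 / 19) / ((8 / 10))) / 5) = -4641 / 38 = -122.13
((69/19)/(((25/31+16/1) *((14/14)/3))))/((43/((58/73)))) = 372186/31072961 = 0.01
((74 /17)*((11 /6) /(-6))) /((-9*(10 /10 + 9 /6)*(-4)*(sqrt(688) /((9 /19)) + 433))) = -0.00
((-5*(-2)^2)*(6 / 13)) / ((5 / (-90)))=2160 / 13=166.15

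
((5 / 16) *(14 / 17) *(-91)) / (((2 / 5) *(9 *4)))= -15925 / 9792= -1.63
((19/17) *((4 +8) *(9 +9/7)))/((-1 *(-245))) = 16416/29155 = 0.56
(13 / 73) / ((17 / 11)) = 0.12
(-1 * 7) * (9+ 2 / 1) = -77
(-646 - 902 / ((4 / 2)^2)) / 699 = -581 / 466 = -1.25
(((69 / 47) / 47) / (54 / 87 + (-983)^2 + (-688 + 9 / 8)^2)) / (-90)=-21344 / 88440272663235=-0.00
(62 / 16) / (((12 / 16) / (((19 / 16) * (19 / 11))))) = 11191 / 1056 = 10.60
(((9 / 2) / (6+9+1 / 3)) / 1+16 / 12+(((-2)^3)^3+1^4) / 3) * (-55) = 853655 / 92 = 9278.86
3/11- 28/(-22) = 17/11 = 1.55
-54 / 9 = -6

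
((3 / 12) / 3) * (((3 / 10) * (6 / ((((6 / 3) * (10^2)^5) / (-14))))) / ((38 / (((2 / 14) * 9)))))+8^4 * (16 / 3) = 498073599999999919 / 22800000000000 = 21845.33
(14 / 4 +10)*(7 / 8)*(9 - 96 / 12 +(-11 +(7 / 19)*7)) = -26649 / 304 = -87.66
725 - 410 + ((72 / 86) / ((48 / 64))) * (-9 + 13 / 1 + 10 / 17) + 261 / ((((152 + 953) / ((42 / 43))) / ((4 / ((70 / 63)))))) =76250241 / 237575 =320.95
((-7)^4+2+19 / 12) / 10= 5771 / 24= 240.46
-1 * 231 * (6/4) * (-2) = 693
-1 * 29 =-29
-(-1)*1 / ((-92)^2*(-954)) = -1 / 8074656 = -0.00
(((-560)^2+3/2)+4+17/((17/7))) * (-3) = -1881675/2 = -940837.50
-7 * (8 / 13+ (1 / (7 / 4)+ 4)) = -472 / 13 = -36.31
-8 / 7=-1.14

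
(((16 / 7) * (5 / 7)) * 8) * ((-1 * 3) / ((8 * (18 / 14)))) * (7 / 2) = -40 / 3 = -13.33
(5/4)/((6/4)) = 5/6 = 0.83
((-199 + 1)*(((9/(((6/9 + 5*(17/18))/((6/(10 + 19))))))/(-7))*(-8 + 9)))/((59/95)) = 18283320/1161769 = 15.74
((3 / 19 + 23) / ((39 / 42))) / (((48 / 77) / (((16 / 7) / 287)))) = 9680 / 30381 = 0.32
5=5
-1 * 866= -866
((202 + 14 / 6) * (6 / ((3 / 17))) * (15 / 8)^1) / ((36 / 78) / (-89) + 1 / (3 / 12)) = 60285485 / 18488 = 3260.79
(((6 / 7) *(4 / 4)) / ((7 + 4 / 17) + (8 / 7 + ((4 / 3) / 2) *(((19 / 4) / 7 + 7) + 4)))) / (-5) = -0.01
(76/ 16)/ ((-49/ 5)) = -95/ 196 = -0.48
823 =823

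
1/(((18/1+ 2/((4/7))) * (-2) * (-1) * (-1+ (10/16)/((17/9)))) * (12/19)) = -0.06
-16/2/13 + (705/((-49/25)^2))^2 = 2523908959717/74942413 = 33677.98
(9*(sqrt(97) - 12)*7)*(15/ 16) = -2835/ 4 + 945*sqrt(97)/ 16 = -127.05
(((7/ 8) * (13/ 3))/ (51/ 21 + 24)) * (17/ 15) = 0.16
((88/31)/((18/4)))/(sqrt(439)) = 0.03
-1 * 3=-3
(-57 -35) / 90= -46 / 45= -1.02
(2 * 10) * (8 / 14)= 80 / 7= 11.43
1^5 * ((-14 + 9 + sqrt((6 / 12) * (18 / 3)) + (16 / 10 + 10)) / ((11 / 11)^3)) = sqrt(3) + 33 / 5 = 8.33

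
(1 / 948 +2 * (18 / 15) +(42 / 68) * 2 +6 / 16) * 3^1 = 646469 / 53720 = 12.03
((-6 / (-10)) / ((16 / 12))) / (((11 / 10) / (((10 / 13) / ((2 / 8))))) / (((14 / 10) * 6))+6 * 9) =1512 / 181583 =0.01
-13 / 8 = -1.62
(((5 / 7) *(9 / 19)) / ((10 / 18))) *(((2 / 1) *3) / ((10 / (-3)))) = -729 / 665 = -1.10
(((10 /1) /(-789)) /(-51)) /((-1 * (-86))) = 5 /1730277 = 0.00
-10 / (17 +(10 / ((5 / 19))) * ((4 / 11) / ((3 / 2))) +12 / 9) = -110 / 303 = -0.36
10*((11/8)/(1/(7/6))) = 385/24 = 16.04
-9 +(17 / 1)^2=280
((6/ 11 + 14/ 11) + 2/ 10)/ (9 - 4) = 111/ 275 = 0.40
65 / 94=0.69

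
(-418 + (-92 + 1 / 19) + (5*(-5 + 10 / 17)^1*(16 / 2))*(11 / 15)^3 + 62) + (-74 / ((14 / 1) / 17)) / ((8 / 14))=-674.79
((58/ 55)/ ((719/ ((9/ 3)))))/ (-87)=-2/ 39545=-0.00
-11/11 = -1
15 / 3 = 5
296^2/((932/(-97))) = -2124688/233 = -9118.83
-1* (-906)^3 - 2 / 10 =3718387079 / 5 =743677415.80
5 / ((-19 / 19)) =-5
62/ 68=31/ 34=0.91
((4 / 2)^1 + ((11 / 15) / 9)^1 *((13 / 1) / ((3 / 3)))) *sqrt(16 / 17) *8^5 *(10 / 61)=108265472 *sqrt(17) / 27999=15943.07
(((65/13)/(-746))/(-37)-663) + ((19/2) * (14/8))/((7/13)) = -632.12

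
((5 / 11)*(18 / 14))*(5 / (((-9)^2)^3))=25 / 4546773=0.00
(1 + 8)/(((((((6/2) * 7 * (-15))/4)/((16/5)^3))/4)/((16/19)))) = -1048576/83125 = -12.61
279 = 279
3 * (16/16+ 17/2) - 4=24.50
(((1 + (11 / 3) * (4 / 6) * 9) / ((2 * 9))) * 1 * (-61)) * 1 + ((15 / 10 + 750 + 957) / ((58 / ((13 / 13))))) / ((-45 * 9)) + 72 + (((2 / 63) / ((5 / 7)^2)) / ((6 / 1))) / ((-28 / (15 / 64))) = -6030743 / 1002240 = -6.02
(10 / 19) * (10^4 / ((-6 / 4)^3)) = -800000 / 513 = -1559.45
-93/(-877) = 93/877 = 0.11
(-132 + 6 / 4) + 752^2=1130747 / 2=565373.50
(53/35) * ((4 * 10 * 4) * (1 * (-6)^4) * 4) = 1256009.14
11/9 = 1.22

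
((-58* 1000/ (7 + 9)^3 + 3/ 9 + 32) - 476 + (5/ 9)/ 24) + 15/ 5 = -3143603/ 6912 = -454.80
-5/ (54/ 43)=-215/ 54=-3.98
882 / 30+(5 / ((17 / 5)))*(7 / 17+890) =1934608 / 1445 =1338.83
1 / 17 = 0.06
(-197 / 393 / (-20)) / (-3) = -197 / 23580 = -0.01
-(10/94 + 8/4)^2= -9801/2209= -4.44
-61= -61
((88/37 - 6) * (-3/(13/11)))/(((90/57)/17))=238051/2405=98.98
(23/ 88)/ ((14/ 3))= 69/ 1232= 0.06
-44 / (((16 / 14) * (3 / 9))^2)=-4851 / 16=-303.19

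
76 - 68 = 8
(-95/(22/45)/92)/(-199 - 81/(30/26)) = 21375/2724304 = 0.01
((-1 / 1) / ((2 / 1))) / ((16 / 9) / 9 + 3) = -81 / 518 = -0.16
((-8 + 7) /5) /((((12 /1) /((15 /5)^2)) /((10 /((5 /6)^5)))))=-11664 /3125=-3.73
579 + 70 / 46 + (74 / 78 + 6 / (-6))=520682 / 897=580.47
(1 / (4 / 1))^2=1 / 16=0.06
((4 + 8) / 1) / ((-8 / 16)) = -24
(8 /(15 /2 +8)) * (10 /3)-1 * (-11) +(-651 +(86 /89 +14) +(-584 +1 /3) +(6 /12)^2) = -39952415 /33108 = -1206.73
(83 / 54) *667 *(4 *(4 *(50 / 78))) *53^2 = 31101809800 / 1053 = 29536381.58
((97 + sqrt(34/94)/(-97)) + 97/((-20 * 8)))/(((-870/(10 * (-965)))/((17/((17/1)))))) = 992213/928 - 965 * sqrt(799)/396633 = 1069.13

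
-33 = -33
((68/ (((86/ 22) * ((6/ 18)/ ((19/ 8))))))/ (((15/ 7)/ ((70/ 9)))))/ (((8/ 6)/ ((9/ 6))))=174097/ 344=506.10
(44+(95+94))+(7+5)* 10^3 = 12233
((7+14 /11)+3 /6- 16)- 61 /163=-27259 /3586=-7.60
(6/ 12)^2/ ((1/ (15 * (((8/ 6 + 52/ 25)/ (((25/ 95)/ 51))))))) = 62016/ 25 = 2480.64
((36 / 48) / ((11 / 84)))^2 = 3969 / 121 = 32.80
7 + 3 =10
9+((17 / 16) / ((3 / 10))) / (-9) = 1859 / 216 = 8.61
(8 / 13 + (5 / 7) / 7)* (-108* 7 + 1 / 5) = -1727003 / 3185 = -542.23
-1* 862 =-862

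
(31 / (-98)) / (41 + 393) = -1 / 1372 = -0.00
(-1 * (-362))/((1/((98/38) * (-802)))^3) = -21969486972436304/6859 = -3203016033304.61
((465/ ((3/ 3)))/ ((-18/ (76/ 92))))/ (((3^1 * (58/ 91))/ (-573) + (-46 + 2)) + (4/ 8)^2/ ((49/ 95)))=716618630/ 1461360039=0.49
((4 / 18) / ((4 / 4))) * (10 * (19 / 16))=95 / 36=2.64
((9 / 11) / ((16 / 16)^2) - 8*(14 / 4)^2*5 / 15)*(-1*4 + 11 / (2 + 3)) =3153 / 55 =57.33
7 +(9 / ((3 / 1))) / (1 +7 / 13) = 8.95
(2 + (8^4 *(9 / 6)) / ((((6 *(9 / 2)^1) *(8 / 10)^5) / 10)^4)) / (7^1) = 8516647558474519 / 5944066965504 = 1432.80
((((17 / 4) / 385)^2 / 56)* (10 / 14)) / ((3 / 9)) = 867 / 185933440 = 0.00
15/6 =5/2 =2.50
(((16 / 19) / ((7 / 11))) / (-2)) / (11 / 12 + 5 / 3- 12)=1056 / 15029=0.07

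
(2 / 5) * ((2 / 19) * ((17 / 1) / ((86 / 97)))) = 3298 / 4085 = 0.81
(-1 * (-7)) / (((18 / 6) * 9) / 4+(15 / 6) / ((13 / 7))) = 0.86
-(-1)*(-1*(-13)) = 13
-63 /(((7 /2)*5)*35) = -18 /175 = -0.10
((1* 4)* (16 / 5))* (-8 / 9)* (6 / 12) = -256 / 45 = -5.69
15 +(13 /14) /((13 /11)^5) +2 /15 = 93182623 /5997810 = 15.54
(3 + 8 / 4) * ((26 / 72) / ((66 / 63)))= 455 / 264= 1.72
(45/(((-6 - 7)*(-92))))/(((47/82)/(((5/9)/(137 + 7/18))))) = 9225/34753069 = 0.00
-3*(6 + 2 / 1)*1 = -24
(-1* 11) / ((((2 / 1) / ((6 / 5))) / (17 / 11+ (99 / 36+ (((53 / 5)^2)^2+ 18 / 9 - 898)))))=-77438.23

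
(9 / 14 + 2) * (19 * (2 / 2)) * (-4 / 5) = -1406 / 35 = -40.17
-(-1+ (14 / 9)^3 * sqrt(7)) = 1 - 2744 * sqrt(7) / 729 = -8.96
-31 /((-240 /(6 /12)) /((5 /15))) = 31 /1440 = 0.02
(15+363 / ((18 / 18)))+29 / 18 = 6833 / 18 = 379.61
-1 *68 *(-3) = 204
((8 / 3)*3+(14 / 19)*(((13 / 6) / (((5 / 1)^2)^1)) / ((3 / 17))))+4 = 52847 / 4275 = 12.36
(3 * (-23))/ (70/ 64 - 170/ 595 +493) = -5152/ 36871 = -0.14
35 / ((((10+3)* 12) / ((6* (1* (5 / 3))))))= 175 / 78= 2.24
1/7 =0.14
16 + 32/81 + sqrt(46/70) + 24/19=18.47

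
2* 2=4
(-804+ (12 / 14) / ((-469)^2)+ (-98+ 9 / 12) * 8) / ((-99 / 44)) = 703.11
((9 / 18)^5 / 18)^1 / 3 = 1 / 1728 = 0.00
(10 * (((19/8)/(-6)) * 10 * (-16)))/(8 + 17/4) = 7600/147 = 51.70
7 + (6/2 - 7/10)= 93/10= 9.30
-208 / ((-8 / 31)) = 806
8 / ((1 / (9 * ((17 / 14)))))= 612 / 7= 87.43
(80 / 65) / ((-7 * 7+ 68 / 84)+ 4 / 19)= -798 / 31109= -0.03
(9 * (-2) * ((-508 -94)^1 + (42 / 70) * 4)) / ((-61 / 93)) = -5018652 / 305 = -16454.60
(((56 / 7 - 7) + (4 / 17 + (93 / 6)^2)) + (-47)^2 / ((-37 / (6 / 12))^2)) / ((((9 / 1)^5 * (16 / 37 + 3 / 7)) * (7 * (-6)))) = -11258951 / 99391512996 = -0.00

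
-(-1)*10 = 10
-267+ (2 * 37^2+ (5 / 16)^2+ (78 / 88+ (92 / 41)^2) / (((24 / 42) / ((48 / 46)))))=270218053893 / 108875008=2481.91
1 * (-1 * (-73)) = 73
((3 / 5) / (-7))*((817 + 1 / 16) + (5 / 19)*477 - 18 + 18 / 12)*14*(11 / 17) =-9290523 / 12920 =-719.08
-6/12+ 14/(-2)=-7.50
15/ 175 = 0.09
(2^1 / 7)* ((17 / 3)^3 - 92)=694 / 27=25.70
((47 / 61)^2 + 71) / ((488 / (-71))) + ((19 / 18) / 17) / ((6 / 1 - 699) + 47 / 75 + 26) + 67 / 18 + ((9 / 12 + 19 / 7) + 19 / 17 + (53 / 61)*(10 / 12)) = -16865729815805 / 12149484423678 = -1.39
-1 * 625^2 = -390625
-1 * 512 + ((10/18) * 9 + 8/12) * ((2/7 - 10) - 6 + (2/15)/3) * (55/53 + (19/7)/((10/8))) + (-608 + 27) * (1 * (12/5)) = -3841399676/1752975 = -2191.36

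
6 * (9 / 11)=54 / 11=4.91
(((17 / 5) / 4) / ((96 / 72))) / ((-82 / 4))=-51 / 1640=-0.03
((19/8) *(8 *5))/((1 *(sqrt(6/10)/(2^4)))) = 1520 *sqrt(15)/3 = 1962.31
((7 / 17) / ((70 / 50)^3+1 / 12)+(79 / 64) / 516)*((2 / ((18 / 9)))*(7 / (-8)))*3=-0.39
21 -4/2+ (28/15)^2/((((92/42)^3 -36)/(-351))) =98823209/1475375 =66.98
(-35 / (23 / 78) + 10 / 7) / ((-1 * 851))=18880 / 137011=0.14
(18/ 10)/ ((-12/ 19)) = -57/ 20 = -2.85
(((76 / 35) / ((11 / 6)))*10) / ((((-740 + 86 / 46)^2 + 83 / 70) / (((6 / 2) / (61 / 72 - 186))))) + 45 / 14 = 133133933076190245 / 41419450384796638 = 3.21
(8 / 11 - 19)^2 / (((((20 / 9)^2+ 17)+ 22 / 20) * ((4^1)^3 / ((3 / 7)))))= 49087215 / 505787744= 0.10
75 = 75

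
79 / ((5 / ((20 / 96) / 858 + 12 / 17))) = 19527931 / 1750320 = 11.16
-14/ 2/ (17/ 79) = -553/ 17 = -32.53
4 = 4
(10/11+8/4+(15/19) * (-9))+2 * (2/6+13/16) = -9553/5016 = -1.90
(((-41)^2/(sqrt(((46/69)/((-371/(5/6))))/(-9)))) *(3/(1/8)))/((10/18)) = 5629838.31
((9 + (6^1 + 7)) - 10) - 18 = -6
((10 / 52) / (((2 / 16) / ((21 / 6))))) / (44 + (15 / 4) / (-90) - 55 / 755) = 253680 / 2067533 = 0.12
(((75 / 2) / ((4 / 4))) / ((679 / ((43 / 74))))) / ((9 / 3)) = 1075 / 100492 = 0.01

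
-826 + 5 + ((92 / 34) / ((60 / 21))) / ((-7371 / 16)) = -73483789 / 89505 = -821.00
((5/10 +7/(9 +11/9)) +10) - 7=385/92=4.18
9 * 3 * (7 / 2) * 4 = 378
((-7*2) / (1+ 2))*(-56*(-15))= -3920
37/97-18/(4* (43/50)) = -20234/4171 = -4.85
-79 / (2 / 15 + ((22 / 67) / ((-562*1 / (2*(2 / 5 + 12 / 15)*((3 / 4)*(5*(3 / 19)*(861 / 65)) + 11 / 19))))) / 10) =-55105687650 / 92181601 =-597.79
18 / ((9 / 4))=8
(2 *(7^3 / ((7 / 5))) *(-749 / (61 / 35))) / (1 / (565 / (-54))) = 3628811375 / 1647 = 2203285.60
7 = 7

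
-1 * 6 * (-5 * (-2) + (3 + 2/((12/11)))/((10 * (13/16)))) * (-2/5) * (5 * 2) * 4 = 66112/65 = 1017.11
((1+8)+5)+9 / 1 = 23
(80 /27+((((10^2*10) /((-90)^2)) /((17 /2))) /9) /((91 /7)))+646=104553794 /161109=648.96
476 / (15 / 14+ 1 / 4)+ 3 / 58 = 773135 / 2146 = 360.27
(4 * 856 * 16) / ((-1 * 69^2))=-54784 / 4761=-11.51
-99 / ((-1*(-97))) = -99 / 97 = -1.02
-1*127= -127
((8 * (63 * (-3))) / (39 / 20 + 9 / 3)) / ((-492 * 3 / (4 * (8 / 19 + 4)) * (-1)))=-31360 / 8569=-3.66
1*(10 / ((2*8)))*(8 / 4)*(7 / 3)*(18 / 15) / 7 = 1 / 2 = 0.50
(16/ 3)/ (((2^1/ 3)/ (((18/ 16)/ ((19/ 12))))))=5.68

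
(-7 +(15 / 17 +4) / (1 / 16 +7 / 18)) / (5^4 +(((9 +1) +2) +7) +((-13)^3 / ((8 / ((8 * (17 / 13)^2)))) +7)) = -4217 / 3432130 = -0.00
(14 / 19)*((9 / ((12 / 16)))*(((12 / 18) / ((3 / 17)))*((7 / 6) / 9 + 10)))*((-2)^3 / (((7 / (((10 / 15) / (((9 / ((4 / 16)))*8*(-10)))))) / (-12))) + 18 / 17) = 24737528 / 69255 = 357.19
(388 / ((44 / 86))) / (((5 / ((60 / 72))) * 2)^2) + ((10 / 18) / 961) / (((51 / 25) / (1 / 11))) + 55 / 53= 1179044623 / 187025976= 6.30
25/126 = 0.20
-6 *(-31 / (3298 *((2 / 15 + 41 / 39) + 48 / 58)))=175305 / 6254657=0.03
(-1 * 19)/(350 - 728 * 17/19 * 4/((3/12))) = 361/191366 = 0.00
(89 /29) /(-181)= -89 /5249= -0.02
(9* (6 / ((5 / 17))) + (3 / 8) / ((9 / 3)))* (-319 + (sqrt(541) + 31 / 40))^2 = 1197100958309 / 64000 - 93545421* sqrt(541) / 800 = 15984938.73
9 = 9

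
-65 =-65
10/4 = 5/2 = 2.50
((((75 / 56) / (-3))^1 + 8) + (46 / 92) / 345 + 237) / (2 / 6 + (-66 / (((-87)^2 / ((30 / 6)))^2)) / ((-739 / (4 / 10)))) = 22226068311166593 / 30294572412440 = 733.67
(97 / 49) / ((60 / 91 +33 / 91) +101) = 1261 / 64988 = 0.02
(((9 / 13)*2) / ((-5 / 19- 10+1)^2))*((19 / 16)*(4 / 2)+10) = 29241 / 146432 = 0.20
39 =39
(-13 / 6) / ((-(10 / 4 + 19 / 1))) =13 / 129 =0.10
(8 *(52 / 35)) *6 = 2496 / 35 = 71.31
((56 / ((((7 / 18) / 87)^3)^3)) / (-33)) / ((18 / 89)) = -746813316531799779788292139008 / 63412811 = -11777010114435705740726.30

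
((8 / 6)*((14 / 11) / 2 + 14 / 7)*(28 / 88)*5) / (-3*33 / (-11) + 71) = 203 / 2904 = 0.07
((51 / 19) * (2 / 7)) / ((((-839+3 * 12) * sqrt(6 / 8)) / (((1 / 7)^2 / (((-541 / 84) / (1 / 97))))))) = 816 * sqrt(3) / 39231437861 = 0.00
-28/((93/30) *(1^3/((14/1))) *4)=-980/31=-31.61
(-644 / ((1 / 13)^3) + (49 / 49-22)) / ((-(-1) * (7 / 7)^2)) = -1414889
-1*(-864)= 864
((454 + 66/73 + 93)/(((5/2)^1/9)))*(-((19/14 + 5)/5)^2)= -3188.53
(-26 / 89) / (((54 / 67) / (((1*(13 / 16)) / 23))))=-11323 / 884304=-0.01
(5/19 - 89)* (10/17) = -16860/323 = -52.20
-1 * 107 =-107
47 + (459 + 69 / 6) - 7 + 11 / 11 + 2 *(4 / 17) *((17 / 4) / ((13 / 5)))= 13319 / 26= 512.27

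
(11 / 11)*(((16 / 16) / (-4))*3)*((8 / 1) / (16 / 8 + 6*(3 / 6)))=-6 / 5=-1.20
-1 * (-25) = 25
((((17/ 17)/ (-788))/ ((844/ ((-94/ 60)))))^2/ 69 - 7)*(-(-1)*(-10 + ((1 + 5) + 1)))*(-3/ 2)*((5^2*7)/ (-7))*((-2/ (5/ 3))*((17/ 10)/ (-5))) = 3268706222633204047/ 10173377599232000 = 321.30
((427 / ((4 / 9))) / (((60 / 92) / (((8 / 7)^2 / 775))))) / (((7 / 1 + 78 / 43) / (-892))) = -2583046464 / 10280375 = -251.26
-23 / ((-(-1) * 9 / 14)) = -322 / 9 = -35.78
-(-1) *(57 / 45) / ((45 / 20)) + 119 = 16141 / 135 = 119.56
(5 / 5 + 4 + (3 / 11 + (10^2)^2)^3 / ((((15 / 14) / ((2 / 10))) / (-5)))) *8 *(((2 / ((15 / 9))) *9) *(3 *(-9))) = 72454919806076390064 / 33275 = 2177458145937682.65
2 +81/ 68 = 217/ 68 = 3.19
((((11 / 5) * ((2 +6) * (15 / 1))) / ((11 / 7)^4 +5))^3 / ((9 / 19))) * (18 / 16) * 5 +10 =14002168356424770 / 87587538121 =159864.85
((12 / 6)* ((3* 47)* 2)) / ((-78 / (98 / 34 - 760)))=1209874 / 221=5474.54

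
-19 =-19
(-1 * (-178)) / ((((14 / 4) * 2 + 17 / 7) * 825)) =623 / 27225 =0.02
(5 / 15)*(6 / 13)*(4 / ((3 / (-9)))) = -24 / 13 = -1.85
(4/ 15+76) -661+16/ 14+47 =-56342/ 105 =-536.59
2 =2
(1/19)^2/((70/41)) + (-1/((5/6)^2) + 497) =62614211/126350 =495.56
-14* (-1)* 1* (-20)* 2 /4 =-140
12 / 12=1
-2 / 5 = -0.40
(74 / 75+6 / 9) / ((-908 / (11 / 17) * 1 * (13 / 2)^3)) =-2728 / 635866725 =-0.00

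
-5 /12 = -0.42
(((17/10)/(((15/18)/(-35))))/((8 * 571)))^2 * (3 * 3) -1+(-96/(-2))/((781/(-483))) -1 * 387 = -170172682868179/407420833600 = -417.68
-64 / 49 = -1.31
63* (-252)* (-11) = 174636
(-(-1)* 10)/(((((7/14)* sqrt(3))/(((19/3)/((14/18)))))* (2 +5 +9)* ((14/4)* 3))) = 95* sqrt(3)/294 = 0.56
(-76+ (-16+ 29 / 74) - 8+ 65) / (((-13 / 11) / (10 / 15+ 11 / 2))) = 2167 / 12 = 180.58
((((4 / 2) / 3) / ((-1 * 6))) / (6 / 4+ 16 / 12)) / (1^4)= -2 / 51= -0.04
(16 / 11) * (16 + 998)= 16224 / 11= 1474.91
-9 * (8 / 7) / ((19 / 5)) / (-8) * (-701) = -31545 / 133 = -237.18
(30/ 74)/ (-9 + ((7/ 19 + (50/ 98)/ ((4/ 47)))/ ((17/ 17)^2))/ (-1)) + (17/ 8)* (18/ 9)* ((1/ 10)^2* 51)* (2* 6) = 1833473827/ 70562700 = 25.98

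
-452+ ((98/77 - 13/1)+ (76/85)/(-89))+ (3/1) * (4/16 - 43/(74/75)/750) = -570421543/1231582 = -463.16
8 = 8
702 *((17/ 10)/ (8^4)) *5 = 5967/ 4096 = 1.46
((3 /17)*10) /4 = 15 /34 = 0.44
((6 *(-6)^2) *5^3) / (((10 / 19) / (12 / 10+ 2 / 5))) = 82080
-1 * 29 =-29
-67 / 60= -1.12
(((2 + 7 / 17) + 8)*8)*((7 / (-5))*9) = -89208 / 85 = -1049.51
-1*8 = -8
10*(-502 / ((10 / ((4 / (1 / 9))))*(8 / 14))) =-31626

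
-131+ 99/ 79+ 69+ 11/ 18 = -85513/ 1422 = -60.14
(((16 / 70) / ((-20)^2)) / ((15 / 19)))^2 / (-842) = -361 / 580190625000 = -0.00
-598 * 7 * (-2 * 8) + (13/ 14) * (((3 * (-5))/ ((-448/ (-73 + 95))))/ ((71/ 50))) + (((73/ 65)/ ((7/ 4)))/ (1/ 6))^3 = 14346134031153551/ 214014164000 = 67033.57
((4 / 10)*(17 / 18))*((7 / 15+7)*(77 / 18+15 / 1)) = 330344 / 6075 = 54.38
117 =117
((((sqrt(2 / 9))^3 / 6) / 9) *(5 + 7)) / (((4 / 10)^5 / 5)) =15625 *sqrt(2) / 1944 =11.37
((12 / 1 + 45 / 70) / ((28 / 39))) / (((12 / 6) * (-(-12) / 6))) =6903 / 1568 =4.40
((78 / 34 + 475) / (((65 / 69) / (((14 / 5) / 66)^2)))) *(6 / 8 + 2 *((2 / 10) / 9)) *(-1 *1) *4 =-9144478 / 3155625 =-2.90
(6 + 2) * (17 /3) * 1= 136 /3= 45.33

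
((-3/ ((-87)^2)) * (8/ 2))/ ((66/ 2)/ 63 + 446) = -28/ 7886057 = -0.00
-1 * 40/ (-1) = 40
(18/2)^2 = 81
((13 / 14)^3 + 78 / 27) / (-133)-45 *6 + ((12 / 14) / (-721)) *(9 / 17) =-1553008378955 / 5751278568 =-270.03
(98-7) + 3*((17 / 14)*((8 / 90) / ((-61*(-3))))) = 91.00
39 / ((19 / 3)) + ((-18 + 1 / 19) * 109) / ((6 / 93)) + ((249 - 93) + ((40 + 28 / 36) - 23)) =-10308613 / 342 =-30142.14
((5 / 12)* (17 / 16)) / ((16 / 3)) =85 / 1024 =0.08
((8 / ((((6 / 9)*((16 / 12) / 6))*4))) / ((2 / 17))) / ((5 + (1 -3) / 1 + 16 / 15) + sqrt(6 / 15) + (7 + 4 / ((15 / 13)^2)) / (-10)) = 3562471125 / 91142402 -116184375*sqrt(10) / 45571201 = 31.02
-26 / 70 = -13 / 35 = -0.37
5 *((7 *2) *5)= 350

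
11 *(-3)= -33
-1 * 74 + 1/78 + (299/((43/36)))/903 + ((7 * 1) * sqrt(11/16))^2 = -323238709/8076432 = -40.02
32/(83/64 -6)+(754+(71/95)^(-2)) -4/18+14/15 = 51189600107/68280345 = 749.70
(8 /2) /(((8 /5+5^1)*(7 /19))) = 380 /231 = 1.65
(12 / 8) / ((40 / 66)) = 99 / 40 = 2.48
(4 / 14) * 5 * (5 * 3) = 150 / 7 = 21.43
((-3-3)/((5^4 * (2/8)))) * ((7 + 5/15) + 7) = -344/625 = -0.55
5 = 5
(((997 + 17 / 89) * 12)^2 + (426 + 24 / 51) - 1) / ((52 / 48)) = 231382587511116 / 1750541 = 132177759.62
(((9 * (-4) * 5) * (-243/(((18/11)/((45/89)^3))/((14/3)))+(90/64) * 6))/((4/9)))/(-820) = -74133077985/1849838656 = -40.08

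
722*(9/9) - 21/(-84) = 2889/4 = 722.25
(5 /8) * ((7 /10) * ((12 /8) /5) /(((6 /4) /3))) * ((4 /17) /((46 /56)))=147 /1955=0.08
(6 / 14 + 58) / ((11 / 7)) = 409 / 11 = 37.18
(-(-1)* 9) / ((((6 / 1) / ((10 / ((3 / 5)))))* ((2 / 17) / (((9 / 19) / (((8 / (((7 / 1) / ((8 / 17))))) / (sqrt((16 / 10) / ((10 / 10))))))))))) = 91035* sqrt(10) / 1216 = 236.74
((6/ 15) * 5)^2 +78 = 82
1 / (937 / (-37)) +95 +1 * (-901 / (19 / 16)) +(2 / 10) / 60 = -3545145197 / 5340900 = -663.77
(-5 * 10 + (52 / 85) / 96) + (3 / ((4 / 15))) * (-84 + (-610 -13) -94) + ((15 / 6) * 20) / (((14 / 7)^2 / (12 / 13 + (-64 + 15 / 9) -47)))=-92080727 / 8840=-10416.37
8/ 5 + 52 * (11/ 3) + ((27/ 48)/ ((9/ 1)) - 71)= 29119/ 240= 121.33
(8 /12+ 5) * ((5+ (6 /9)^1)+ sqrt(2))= 17 * sqrt(2) /3+ 289 /9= 40.12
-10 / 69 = -0.14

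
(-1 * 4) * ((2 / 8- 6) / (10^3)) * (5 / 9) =23 / 1800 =0.01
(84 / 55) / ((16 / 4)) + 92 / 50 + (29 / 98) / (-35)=417551 / 188650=2.21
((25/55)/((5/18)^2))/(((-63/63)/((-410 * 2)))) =4830.55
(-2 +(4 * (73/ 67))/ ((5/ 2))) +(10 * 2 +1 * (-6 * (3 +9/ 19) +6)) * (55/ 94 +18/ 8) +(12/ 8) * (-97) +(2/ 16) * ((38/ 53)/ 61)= -507307015851/ 3868672460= -131.13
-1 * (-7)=7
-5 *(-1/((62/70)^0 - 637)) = -5/636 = -0.01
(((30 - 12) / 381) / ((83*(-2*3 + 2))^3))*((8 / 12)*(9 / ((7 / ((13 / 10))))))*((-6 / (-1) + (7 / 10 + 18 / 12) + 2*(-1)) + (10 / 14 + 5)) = -48789 / 2846584400800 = -0.00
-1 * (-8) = 8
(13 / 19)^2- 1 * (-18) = 6667 / 361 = 18.47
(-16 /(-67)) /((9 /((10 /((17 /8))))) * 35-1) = 256 /70685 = 0.00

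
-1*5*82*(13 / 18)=-2665 / 9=-296.11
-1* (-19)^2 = -361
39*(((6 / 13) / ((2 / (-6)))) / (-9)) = 6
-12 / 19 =-0.63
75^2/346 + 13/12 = 35999/2076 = 17.34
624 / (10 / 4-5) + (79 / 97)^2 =-11711227 / 47045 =-248.94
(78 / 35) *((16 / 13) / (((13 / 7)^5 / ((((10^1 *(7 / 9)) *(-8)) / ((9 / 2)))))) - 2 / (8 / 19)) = -8633184811 / 701743770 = -12.30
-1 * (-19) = 19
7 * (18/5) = 126/5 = 25.20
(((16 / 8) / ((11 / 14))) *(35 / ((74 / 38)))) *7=130340 / 407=320.25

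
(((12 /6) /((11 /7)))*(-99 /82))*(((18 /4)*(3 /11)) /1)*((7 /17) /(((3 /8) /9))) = -142884 /7667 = -18.64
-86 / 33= -2.61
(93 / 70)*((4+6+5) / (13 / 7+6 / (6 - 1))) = 1395 / 214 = 6.52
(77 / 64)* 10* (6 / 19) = 1155 / 304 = 3.80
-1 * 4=-4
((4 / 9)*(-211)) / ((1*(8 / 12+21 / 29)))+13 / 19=-460325 / 6897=-66.74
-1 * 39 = -39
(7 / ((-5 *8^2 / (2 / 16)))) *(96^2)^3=-10701766656 / 5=-2140353331.20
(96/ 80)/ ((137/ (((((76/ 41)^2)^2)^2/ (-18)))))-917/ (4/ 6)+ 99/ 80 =-360822651713278734487/ 262544341533498480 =-1374.33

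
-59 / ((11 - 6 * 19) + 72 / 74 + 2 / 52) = 56758 / 98113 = 0.58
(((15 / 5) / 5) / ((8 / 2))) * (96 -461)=-219 / 4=-54.75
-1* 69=-69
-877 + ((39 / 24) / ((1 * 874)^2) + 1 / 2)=-5356298499 / 6111008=-876.50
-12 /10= -6 /5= -1.20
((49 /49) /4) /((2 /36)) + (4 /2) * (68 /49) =713 /98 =7.28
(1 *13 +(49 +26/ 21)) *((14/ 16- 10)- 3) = -16102/ 21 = -766.76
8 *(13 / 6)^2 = 338 / 9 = 37.56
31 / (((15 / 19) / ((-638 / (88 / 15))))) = -17081 / 4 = -4270.25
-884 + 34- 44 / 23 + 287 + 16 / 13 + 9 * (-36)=-265417 / 299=-887.68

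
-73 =-73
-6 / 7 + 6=5.14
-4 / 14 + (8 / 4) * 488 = 975.71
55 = 55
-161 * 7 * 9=-10143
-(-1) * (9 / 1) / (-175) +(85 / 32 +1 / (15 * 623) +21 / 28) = 5016289 / 1495200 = 3.35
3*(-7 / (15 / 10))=-14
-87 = -87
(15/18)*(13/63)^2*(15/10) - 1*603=-9572383/15876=-602.95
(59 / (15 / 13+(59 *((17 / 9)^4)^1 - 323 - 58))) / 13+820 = 25963546079 / 31662389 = 820.01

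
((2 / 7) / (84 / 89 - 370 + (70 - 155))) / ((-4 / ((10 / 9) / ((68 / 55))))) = 24475 / 173120724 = 0.00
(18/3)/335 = 6/335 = 0.02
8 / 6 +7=25 / 3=8.33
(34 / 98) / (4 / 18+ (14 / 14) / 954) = 5406 / 3479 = 1.55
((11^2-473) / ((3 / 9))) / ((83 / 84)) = -88704 / 83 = -1068.72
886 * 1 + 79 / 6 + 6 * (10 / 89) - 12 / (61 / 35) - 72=26741807 / 32574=820.96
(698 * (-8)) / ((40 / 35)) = -4886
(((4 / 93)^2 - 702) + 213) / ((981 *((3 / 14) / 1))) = -59210830 / 25454007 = -2.33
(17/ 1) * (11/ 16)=187/ 16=11.69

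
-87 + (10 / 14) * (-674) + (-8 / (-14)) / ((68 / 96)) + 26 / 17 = -67365 / 119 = -566.09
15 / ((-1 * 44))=-15 / 44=-0.34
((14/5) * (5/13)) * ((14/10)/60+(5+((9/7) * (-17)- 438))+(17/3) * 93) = 151549/1950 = 77.72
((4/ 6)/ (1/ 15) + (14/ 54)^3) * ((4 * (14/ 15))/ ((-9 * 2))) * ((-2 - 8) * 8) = 166.22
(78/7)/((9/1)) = 26/21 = 1.24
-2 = -2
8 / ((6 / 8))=10.67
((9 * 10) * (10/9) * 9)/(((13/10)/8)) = 72000/13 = 5538.46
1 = 1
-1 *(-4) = 4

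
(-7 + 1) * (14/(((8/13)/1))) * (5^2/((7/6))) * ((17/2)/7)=-49725/14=-3551.79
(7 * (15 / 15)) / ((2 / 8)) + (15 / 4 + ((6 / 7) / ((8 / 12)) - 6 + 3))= 841 / 28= 30.04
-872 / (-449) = 1.94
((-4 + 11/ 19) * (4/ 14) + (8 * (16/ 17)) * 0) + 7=801/ 133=6.02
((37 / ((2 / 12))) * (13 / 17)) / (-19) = -2886 / 323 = -8.93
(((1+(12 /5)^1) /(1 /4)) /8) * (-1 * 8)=-68 /5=-13.60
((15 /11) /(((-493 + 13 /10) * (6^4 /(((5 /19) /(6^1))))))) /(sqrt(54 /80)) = -125 * sqrt(30) /5993272296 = -0.00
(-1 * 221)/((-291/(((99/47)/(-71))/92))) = -7293/29779388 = -0.00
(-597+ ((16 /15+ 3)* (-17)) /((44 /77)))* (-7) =301553 /60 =5025.88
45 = 45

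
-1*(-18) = 18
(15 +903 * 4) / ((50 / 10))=3627 / 5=725.40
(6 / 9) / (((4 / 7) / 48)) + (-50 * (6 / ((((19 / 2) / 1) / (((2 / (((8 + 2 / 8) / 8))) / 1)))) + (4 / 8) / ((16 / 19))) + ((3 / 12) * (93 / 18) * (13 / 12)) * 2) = -60442 / 1881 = -32.13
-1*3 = -3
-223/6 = -37.17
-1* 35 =-35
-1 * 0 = 0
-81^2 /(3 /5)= -10935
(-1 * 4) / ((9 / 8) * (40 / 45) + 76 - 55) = -2 / 11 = -0.18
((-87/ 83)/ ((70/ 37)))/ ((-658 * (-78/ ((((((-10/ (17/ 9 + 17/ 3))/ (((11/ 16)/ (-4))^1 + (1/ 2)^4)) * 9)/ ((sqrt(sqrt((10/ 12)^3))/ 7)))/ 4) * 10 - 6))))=-0.02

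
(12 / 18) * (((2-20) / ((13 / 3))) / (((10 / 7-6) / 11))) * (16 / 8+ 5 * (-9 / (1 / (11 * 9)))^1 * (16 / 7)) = -67839.75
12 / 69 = 4 / 23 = 0.17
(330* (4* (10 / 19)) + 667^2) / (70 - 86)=-8466091 / 304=-27848.98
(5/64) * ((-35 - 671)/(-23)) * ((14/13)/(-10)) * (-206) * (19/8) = 4835747/38272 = 126.35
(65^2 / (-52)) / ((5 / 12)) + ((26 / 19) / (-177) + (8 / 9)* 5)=-1922593 / 10089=-190.56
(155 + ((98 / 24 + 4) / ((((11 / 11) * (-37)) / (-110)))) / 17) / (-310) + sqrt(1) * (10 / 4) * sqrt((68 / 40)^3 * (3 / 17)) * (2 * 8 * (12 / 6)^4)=-118061 / 233988 + 544 * sqrt(30) / 5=595.42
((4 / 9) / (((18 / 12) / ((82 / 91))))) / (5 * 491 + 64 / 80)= 3280 / 30169503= 0.00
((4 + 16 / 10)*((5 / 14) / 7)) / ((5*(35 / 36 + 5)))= 72 / 7525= 0.01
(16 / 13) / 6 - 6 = -226 / 39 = -5.79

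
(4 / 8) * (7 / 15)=7 / 30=0.23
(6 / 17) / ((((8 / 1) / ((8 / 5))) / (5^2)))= 30 / 17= 1.76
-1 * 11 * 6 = -66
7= 7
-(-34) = 34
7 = 7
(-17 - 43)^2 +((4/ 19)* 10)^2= 1301200/ 361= 3604.43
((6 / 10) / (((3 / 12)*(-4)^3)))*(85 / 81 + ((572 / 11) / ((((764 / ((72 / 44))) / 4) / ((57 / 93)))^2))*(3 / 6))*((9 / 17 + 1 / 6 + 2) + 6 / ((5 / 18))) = -0.96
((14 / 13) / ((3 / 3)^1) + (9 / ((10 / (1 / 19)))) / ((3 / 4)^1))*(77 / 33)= 9856 / 3705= 2.66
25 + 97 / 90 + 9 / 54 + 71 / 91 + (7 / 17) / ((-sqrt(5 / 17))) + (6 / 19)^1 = 2127224 / 77805 - 7 * sqrt(85) / 85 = 26.58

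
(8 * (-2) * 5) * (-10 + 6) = 320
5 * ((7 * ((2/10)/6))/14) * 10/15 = 1/18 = 0.06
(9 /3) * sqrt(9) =9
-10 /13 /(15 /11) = -22 /39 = -0.56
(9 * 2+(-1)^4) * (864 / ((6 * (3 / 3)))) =2736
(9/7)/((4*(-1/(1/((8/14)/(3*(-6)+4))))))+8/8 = 71/8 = 8.88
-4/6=-2/3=-0.67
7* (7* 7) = 343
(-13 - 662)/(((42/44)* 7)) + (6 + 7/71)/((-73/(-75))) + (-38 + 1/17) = -572906490/4317439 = -132.70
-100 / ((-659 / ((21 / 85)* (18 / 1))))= 7560 / 11203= 0.67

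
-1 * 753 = -753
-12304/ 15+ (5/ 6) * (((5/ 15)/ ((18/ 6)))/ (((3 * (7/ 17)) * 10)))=-9301739/ 11340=-820.26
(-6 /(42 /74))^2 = 5476 /49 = 111.76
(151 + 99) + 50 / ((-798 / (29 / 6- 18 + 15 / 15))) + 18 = 643417 / 2394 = 268.76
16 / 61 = 0.26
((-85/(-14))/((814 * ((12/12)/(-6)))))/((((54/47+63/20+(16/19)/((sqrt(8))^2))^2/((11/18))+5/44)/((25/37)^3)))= -317733585937500/733155941766061933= -0.00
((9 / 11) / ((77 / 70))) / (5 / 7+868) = 0.00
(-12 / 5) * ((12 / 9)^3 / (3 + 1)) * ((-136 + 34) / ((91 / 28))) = 8704 / 195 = 44.64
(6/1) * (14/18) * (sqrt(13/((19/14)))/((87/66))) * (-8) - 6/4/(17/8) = -2464 * sqrt(3458)/1653 - 12/17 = -88.36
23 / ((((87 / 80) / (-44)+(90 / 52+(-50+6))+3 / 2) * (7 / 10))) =-10524800 / 13067117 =-0.81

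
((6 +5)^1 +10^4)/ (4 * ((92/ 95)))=951045/ 368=2584.36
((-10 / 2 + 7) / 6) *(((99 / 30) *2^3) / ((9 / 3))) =44 / 15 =2.93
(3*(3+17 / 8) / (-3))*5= -205 / 8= -25.62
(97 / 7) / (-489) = -97 / 3423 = -0.03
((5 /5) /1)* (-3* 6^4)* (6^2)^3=-181398528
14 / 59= 0.24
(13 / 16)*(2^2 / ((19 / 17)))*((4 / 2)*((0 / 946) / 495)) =0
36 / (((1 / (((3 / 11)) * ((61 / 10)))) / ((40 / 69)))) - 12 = 5748 / 253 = 22.72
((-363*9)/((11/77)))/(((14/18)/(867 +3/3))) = -25521804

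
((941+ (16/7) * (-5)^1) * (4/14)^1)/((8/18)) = 58563/98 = 597.58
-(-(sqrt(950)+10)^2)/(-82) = -525/41-50* sqrt(38)/41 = -20.32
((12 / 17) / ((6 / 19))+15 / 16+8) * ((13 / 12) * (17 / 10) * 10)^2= 2910349 / 768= 3789.52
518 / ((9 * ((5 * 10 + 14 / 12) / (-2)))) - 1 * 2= -4.25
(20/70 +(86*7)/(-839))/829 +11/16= 53515311/77899472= 0.69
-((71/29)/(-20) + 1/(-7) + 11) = -43583/4060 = -10.73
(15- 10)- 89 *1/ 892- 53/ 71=263065/ 63332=4.15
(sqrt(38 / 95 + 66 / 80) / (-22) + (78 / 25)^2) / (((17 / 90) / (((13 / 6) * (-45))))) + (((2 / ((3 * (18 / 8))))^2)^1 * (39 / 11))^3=-40784072641173628 / 8116817967225 + 12285 * sqrt(10) / 1496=-4998.67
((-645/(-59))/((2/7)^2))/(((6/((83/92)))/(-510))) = -222973275/21712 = -10269.59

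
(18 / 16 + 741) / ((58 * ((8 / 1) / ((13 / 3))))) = 25727 / 3712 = 6.93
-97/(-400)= 97/400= 0.24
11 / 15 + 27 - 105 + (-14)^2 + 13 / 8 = 14443 / 120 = 120.36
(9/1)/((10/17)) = 153/10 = 15.30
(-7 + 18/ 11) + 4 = -15/ 11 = -1.36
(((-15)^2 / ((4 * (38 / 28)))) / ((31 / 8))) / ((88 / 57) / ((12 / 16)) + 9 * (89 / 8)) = 453600 / 4333397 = 0.10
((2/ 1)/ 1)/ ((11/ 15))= 30/ 11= 2.73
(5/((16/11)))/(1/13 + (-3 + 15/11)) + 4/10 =-1.80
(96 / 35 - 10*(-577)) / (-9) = -202046 / 315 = -641.42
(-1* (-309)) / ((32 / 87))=26883 / 32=840.09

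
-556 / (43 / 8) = -4448 / 43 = -103.44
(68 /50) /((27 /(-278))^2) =2627656 /18225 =144.18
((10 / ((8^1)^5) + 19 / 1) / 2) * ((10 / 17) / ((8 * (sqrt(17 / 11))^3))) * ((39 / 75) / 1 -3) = -106153641 * sqrt(187) / 1609891840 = -0.90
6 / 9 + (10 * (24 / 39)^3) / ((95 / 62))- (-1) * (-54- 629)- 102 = -98030815 / 125229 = -782.81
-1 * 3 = -3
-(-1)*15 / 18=5 / 6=0.83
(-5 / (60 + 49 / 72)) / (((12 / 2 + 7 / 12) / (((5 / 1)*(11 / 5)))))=-47520 / 345151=-0.14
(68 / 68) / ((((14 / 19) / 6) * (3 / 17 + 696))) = 323 / 27615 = 0.01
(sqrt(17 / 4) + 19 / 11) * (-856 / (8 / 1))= -107 * sqrt(17) / 2 - 2033 / 11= -405.40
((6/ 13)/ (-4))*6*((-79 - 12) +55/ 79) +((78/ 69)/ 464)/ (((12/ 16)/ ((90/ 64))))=2741025993/ 43840576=62.52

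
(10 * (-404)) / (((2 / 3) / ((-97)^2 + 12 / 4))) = -57036720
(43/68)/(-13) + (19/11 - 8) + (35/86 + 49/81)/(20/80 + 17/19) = -5.44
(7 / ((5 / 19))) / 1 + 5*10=383 / 5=76.60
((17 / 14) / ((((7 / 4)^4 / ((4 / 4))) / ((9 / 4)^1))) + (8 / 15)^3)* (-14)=-50258368 / 8103375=-6.20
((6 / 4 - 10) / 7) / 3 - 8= -353 / 42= -8.40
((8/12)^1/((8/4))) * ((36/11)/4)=3/11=0.27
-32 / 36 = -8 / 9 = -0.89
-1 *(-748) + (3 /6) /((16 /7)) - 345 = 12903 /32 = 403.22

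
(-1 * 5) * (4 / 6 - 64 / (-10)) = -106 / 3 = -35.33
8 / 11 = 0.73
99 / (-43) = -99 / 43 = -2.30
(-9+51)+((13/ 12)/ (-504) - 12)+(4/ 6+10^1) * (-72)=-4463437/ 6048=-738.00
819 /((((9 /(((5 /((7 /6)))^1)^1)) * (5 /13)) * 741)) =26 /19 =1.37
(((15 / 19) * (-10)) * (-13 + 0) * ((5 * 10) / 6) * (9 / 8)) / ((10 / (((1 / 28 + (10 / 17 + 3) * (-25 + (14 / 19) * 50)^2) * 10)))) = 6323384705625 / 13059536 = 484196.74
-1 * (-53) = 53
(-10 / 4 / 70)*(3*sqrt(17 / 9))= -sqrt(17) / 28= -0.15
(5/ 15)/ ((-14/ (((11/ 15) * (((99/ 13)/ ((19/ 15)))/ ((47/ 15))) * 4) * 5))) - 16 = -1354658/ 81263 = -16.67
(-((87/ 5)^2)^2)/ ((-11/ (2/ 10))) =57289761/ 34375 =1666.61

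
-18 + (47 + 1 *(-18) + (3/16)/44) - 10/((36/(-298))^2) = -38446253/57024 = -674.21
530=530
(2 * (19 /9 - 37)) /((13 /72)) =-5024 /13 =-386.46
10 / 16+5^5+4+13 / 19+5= 476567 / 152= 3135.31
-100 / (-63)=100 / 63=1.59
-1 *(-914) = 914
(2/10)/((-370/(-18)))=9/925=0.01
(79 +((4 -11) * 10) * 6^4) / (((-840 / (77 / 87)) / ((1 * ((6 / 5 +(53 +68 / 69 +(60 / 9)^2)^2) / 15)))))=2069838212314169 / 33550767000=61692.72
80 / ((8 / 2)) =20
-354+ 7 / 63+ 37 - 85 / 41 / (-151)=-316.88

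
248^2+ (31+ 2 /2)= 61536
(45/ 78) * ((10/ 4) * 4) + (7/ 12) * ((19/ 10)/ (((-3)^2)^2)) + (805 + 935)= 220597129/ 126360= 1745.78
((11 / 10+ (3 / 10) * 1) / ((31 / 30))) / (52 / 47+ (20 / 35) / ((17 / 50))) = 39151 / 80538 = 0.49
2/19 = 0.11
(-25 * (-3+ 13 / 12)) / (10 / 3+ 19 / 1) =575 / 268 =2.15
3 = 3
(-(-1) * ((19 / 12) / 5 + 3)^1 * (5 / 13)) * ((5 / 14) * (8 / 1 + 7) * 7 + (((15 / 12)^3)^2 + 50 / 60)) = 53.77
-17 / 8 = -2.12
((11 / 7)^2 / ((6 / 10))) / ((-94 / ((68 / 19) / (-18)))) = 10285 / 1181439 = 0.01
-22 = -22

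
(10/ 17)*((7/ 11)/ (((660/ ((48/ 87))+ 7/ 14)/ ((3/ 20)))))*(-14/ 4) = -147/ 895169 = -0.00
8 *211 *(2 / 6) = 1688 / 3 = 562.67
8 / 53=0.15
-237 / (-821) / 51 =79 / 13957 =0.01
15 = 15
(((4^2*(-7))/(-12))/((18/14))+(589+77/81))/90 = 24187/3645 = 6.64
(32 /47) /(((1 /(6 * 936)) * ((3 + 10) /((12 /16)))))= 10368 /47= 220.60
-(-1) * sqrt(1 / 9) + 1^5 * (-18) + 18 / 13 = -635 / 39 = -16.28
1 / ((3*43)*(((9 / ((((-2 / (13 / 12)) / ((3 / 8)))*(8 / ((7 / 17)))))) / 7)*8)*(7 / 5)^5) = -3400000 / 253668051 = -0.01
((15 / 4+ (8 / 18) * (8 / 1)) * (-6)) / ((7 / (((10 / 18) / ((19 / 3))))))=-1315 / 2394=-0.55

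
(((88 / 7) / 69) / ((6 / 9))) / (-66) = -2 / 483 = -0.00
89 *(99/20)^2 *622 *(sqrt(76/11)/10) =24661989 *sqrt(209)/1000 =356534.24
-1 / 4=-0.25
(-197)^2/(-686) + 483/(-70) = -108856/1715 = -63.47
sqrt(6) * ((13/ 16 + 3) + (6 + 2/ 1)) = 189 * sqrt(6)/ 16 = 28.93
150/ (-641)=-150/ 641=-0.23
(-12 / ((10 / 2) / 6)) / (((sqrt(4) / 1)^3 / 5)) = -9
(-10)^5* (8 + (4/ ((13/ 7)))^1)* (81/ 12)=-89100000/ 13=-6853846.15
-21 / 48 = -7 / 16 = -0.44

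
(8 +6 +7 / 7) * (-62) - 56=-986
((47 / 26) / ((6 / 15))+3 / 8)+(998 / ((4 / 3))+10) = 79393 / 104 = 763.39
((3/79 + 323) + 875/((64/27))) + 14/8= 3508503/5056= 693.93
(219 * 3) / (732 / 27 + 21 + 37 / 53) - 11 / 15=4444733 / 349230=12.73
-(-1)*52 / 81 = 52 / 81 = 0.64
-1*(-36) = 36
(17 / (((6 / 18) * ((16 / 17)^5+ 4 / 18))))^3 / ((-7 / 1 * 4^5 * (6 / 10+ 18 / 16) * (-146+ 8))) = 0.09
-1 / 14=-0.07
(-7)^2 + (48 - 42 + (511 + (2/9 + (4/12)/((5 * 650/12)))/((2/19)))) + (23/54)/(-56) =2791718081/4914000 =568.12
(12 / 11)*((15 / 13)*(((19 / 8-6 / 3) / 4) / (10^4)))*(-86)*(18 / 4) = -10449 / 2288000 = -0.00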